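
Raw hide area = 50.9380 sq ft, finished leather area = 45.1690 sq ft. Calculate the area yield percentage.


Formula: Yield = finished / raw * 100
Substituting: Yield = 45.1690 / 50.9380 * 100
Result: 88.6745 %


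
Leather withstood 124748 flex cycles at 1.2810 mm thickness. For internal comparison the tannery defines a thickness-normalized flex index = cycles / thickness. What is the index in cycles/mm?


Formula: Index = cycles / thickness
Substituting: Index = 124748 / 1.2810
Result: 97383.2943 cycles/mm


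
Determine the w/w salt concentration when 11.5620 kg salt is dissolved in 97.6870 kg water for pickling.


Formula: Conc = salt / (water + salt) * 100
Substituting: Conc = 11.5620 / (97.6870 + 11.5620) * 100
Result: 10.5832 %


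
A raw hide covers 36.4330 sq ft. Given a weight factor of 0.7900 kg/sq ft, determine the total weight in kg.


Formula: Weight = area * weight_per_sqft
Substituting: Weight = 36.4330 * 0.7900
Result: 28.7821 kg


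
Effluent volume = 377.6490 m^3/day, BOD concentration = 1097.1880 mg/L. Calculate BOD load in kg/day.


Formula: BOD_load = volume * conc / 1000
Substituting: BOD_load = 377.6490 * 1097.1880 / 1000
Result: 414.3520 kg/day


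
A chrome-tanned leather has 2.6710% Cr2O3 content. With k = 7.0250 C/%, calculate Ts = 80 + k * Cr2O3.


Formula: Ts = 80 + k * Cr2O3
Substituting: Ts = 80 + 7.0250 * 2.6710
Result: 98.7638 C


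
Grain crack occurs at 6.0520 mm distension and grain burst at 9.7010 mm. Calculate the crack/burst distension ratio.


Formula: Ratio = crack / burst
Substituting: Ratio = 6.0520 / 9.7010
Result: 0.6239


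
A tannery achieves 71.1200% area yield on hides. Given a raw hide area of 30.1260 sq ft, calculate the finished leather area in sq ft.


Formula: finished = raw * yield / 100
Substituting: finished = 30.1260 * 71.1200 / 100
Result: 21.4256 sq ft


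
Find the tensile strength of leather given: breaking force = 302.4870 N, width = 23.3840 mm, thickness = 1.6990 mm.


Formula: TS = force / (width * thickness)
Substituting: TS = 302.4870 / (23.3840 * 1.6990)
Result: 7.6137 N/mm^2


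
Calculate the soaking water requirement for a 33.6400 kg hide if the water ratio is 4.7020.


Formula: Water = hide_weight * ratio
Substituting: Water = 33.6400 * 4.7020
Result: 158.1753 kg


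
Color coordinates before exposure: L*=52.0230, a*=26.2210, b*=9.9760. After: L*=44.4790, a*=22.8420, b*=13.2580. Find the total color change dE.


dL = -7.5440, da = -3.3790, db = 3.2820
dE = sqrt((-7.5440)^2 + (-3.3790)^2 + 3.2820^2) = 8.8939


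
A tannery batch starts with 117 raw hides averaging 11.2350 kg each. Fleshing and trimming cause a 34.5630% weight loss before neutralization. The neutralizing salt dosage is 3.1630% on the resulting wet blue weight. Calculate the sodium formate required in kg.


Total_raw = N * avg_wt = 117 * 11.2350 = 1314.4950 kg
Substrate = Total_raw * (1 - loss/100) = 1314.4950 * (1 - 34.5630/100) = 860.1661 kg
Neutralizer = Substrate * pct / 100 = 860.1661 * 3.1630 / 100 = 27.2071 kg


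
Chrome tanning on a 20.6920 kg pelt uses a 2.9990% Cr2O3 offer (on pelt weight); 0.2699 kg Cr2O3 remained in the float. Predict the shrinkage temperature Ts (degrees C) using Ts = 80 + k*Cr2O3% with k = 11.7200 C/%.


Offered = pelt * offer_pct / 100 = 20.6920 * 2.9990 / 100 = 0.6206 kg
Uptake = offered - residual = 0.6206 - 0.2699 = 0.3507 kg
Cr2O3% on pelt = uptake / pelt * 100 = 0.3507 / 20.6920 * 100 = 1.6946 %
Ts = 80 + k * Cr2O3% = 80 + 11.7200 * 1.6946 = 99.8611 C


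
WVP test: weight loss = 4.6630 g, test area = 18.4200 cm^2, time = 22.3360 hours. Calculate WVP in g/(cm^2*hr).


Formula: WVP = loss / (area * time)
Substituting: WVP = 4.6630 / (18.4200 * 22.3360)
Result: 0.0113337 g/(cm^2*hr)


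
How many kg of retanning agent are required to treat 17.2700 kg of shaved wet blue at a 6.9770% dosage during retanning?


Formula: Retan = substrate * pct / 100
Substituting: Retan = 17.2700 * 6.9770 / 100
Result: 1.2049 kg


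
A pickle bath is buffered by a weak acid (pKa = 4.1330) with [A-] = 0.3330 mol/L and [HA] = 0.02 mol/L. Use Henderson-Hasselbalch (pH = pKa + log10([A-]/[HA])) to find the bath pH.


ratio = [A-] / [HA] = 0.3330 / 0.02 = 16.6500
log10(ratio) = 1.2214
pH = pKa + log10(ratio) = 4.1330 + 1.2214 = 5.3544


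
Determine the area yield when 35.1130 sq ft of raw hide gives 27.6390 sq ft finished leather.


Formula: Yield = finished / raw * 100
Substituting: Yield = 27.6390 / 35.1130 * 100
Result: 78.7144 %


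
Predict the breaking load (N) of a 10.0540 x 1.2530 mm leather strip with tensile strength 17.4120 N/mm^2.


Formula: F = TS * w * t
Substituting: F = 17.4120 * 10.0540 * 1.2530
Result: 219.3505 N


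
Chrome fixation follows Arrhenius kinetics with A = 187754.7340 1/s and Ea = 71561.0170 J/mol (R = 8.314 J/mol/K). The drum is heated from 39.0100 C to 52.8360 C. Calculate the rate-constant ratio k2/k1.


T1 = 39.0100 + 273.15 = 312.1600 K; T2 = 52.8360 + 273.15 = 325.9860 K
k1 = A * exp(-Ea/(R*T1)) = 187754.7340 * exp(-71561.0170/(8.314*312.1600)) = 1.9890e-07 1/s
k2 = A * exp(-Ea/(R*T2)) = 187754.7340 * exp(-71561.0170/(8.314*325.9860)) = 6.4053e-07 1/s
k2/k1 = 6.4053e-07 / 1.9890e-07 = 3.2203


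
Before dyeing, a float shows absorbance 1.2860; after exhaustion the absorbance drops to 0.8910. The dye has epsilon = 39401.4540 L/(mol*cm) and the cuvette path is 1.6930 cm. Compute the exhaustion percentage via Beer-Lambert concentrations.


c_initial = A_i / (epsilon * l) = 1.2860 / (39401.4540 * 1.6930) = 1.9278e-05 mol/L
c_final = A_f / (epsilon * l) = 0.8910 / (39401.4540 * 1.6930) = 1.3357e-05 mol/L
Exhaustion = (c_initial - c_final) / c_initial * 100 = (1.9278e-05 - 1.3357e-05) / 1.9278e-05 * 100 = 30.7154 %


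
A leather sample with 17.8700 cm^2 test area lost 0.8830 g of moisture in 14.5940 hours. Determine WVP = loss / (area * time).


Formula: WVP = loss / (area * time)
Substituting: WVP = 0.8830 / (17.8700 * 14.5940)
Result: 0.0033858 g/(cm^2*hr)


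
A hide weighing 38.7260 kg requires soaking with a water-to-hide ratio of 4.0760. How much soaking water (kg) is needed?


Formula: Water = hide_weight * ratio
Substituting: Water = 38.7260 * 4.0760
Result: 157.8472 kg


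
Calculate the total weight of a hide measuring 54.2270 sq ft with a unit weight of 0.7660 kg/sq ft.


Formula: Weight = area * weight_per_sqft
Substituting: Weight = 54.2270 * 0.7660
Result: 41.5379 kg


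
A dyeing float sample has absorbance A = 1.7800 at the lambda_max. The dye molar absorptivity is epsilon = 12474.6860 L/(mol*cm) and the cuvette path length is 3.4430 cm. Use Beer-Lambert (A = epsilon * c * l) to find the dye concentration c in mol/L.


Formula: c = A / (epsilon * l)
Substituting: c = 1.7800 / (12474.6860 * 3.4430)
Result: 4.1443e-05 mol/L


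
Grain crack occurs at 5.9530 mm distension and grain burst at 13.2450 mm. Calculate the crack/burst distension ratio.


Formula: Ratio = crack / burst
Substituting: Ratio = 5.9530 / 13.2450
Result: 0.4495


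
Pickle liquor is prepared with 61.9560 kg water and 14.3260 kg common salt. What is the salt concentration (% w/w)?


Formula: Conc = salt / (water + salt) * 100
Substituting: Conc = 14.3260 / (61.9560 + 14.3260) * 100
Result: 18.7803 %


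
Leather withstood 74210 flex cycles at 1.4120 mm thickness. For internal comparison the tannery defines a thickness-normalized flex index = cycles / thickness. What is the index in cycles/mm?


Formula: Index = cycles / thickness
Substituting: Index = 74210 / 1.4120
Result: 52556.6572 cycles/mm


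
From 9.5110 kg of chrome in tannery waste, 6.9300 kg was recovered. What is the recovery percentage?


Formula: Recovery = recovered / input * 100
Substituting: Recovery = 6.9300 / 9.5110 * 100
Result: 72.8630 %


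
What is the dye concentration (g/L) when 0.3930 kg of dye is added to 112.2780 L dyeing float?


Formula: Conc = dye_mass(kg) / volume(L) * 1000
Substituting: Conc = 0.3930 / 112.2780 * 1000
Result: 3.5002 g/L


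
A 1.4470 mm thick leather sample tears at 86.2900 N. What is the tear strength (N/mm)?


Formula: Tear strength = force / thickness
Substituting: Tear strength = 86.2900 / 1.4470
Result: 59.6337 N/mm


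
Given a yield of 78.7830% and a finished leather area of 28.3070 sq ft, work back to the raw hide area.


Formula: raw = finished * 100 / yield
Substituting: raw = 28.3070 * 100 / 78.7830
Result: 35.9303 sq ft


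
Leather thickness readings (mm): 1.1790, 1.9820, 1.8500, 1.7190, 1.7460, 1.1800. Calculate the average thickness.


Formula: Average = sum / n
Substituting: Average = 9.6560 / 6
Result: 1.6093 mm


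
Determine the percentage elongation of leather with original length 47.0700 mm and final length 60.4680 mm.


Formula: Elongation = (Lf - L0) / L0 * 100
Substituting: Elongation = (60.4680 - 47.0700) / 47.0700 * 100
Result: 28.4640 %


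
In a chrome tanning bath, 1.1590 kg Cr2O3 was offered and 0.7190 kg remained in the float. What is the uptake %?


Formula: Uptake = (offered - residual) / offered * 100
Substituting: Uptake = (1.1590 - 0.7190) / 1.1590 * 100
Result: 37.9638 %


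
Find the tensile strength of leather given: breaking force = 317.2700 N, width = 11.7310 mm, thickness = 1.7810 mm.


Formula: TS = force / (width * thickness)
Substituting: TS = 317.2700 / (11.7310 * 1.7810)
Result: 15.1855 N/mm^2


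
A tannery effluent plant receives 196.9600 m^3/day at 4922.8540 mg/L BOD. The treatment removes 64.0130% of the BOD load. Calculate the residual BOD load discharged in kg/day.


Load_in = volume * conc / 1000 = 196.9600 * 4922.8540 / 1000 = 969.6053 kg/day
Removed = Load_in * eff / 100 = 969.6053 * 64.0130 / 100 = 620.6735 kg/day
Load_out = Load_in - Removed = 969.6053 - 620.6735 = 348.9319 kg/day


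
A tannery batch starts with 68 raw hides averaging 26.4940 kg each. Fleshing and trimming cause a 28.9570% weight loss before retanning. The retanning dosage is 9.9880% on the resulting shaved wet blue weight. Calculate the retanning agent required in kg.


Total_raw = N * avg_wt = 68 * 26.4940 = 1801.5920 kg
Substrate = Total_raw * (1 - loss/100) = 1801.5920 * (1 - 28.9570/100) = 1279.9050 kg
Retan = Substrate * pct / 100 = 1279.9050 * 9.9880 / 100 = 127.8369 kg


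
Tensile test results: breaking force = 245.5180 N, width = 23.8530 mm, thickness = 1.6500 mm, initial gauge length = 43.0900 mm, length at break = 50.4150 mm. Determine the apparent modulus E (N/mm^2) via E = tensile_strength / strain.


TS = F / (w * t) = 245.5180 / (23.8530 * 1.6500) = 6.2382 N/mm^2
strain = (Lf - L0) / L0 = (50.4150 - 43.0900) / 43.0900 = 0.1700
E = TS / strain = 6.2382 / 0.1700 = 36.6966 N/mm^2


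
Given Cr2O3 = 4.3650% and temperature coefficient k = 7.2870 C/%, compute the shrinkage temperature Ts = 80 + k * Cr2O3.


Formula: Ts = 80 + k * Cr2O3
Substituting: Ts = 80 + 7.2870 * 4.3650
Result: 111.8078 C


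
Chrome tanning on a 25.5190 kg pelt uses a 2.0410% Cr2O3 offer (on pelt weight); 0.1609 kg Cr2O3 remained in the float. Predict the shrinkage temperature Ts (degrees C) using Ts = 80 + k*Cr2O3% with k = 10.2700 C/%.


Offered = pelt * offer_pct / 100 = 25.5190 * 2.0410 / 100 = 0.5208 kg
Uptake = offered - residual = 0.5208 - 0.1609 = 0.3599 kg
Cr2O3% on pelt = uptake / pelt * 100 = 0.3599 / 25.5190 * 100 = 1.4105 %
Ts = 80 + k * Cr2O3% = 80 + 10.2700 * 1.4105 = 94.4857 C


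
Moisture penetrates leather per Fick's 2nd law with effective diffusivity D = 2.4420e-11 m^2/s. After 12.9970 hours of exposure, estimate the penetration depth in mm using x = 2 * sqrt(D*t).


t = 12.9970 hr * 3600 = 46789.2000 s
D * t = 2.4420e-11 * 46789.2000 = 1.1426e-06
x = 2 * sqrt(D*t) = 2 * sqrt(1.1426e-06) = 0.00213784 m = 2.1378 mm


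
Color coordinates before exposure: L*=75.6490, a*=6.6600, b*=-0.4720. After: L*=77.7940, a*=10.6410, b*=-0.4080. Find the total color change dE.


dL = 2.1450, da = 3.9810, db = 0.064
dE = sqrt(2.1450^2 + 3.9810^2 + 0.064^2) = 4.5226


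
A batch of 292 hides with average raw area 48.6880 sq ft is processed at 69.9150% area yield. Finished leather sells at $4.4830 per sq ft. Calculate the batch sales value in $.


Raw_total = N * avg_area = 292 * 48.6880 = 14216.8960 sq ft
Finished = Raw_total * yield / 100 = 14216.8960 * 69.9150 / 100 = 9939.7428 sq ft
Value = Finished * price = 9939.7428 * 4.4830 = 44559.8671 $


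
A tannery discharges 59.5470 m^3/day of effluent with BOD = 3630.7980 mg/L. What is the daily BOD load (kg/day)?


Formula: BOD_load = volume * conc / 1000
Substituting: BOD_load = 59.5470 * 3630.7980 / 1000
Result: 216.2031 kg/day


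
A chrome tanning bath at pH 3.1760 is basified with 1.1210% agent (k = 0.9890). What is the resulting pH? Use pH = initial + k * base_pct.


Formula: pH_final = pH_initial + k * base_pct
Substituting: pH_final = 3.1760 + 0.9890 * 1.1210
Result: 4.2847


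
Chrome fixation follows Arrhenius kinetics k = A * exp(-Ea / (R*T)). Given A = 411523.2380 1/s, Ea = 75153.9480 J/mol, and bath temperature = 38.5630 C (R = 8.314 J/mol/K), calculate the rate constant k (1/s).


T_K = T_C + 273.15 = 38.5630 + 273.15 = 311.7130 K
exponent = -Ea / (R * T_K) = -75153.9480 / (8.314 * 311.7130) = -28.9993
k = A * exp(exponent) = 411523.2380 * exp(-28.9993) = 1.0476e-07 1/s


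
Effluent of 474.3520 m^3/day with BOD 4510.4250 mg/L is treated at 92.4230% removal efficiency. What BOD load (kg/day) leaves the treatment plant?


Load_in = volume * conc / 1000 = 474.3520 * 4510.4250 / 1000 = 2139.5291 kg/day
Removed = Load_in * eff / 100 = 2139.5291 * 92.4230 / 100 = 1977.4170 kg/day
Load_out = Load_in - Removed = 2139.5291 - 1977.4170 = 162.1121 kg/day


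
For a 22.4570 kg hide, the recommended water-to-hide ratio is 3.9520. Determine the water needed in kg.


Formula: Water = hide_weight * ratio
Substituting: Water = 22.4570 * 3.9520
Result: 88.7501 kg


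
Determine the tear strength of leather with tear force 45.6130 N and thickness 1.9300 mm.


Formula: Tear strength = force / thickness
Substituting: Tear strength = 45.6130 / 1.9300
Result: 23.6337 N/mm


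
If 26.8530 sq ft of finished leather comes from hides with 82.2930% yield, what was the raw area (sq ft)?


Formula: raw = finished * 100 / yield
Substituting: raw = 26.8530 * 100 / 82.2930
Result: 32.6310 sq ft


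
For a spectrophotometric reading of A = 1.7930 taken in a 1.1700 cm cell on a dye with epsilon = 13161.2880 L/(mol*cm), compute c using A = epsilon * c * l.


Formula: c = A / (epsilon * l)
Substituting: c = 1.7930 / (13161.2880 * 1.1700)
Result: 1.1644e-04 mol/L


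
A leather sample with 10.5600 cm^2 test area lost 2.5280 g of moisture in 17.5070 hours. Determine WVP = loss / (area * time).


Formula: WVP = loss / (area * time)
Substituting: WVP = 2.5280 / (10.5600 * 17.5070)
Result: 0.0136742 g/(cm^2*hr)


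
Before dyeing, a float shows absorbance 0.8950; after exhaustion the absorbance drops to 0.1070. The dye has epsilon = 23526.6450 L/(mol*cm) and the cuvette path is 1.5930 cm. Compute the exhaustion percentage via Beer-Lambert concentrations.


c_initial = A_i / (epsilon * l) = 0.8950 / (23526.6450 * 1.5930) = 2.3881e-05 mol/L
c_final = A_f / (epsilon * l) = 0.1070 / (23526.6450 * 1.5930) = 2.8550e-06 mol/L
Exhaustion = (c_initial - c_final) / c_initial * 100 = (2.3881e-05 - 2.8550e-06) / 2.3881e-05 * 100 = 88.0447 %


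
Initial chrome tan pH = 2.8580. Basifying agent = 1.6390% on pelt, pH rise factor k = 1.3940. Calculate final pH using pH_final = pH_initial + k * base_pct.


Formula: pH_final = pH_initial + k * base_pct
Substituting: pH_final = 2.8580 + 1.3940 * 1.6390
Result: 5.1428


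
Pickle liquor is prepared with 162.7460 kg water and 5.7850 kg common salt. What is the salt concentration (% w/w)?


Formula: Conc = salt / (water + salt) * 100
Substituting: Conc = 5.7850 / (162.7460 + 5.7850) * 100
Result: 3.4326 %


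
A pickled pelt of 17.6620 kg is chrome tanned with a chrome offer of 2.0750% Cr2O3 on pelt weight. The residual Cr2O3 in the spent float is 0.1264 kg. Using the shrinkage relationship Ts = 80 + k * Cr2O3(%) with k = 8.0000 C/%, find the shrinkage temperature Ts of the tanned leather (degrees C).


Offered = pelt * offer_pct / 100 = 17.6620 * 2.0750 / 100 = 0.3665 kg
Uptake = offered - residual = 0.3665 - 0.1264 = 0.2401 kg
Cr2O3% on pelt = uptake / pelt * 100 = 0.2401 / 17.6620 * 100 = 1.3593 %
Ts = 80 + k * Cr2O3% = 80 + 8.0000 * 1.3593 = 90.8747 C


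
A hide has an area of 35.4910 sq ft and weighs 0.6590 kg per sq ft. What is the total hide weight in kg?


Formula: Weight = area * weight_per_sqft
Substituting: Weight = 35.4910 * 0.6590
Result: 23.3886 kg


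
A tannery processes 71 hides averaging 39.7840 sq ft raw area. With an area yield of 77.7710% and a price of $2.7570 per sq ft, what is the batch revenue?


Raw_total = N * avg_area = 71 * 39.7840 = 2824.6640 sq ft
Finished = Raw_total * yield / 100 = 2824.6640 * 77.7710 / 100 = 2196.7694 sq ft
Value = Finished * price = 2196.7694 * 2.7570 = 6056.4933 $


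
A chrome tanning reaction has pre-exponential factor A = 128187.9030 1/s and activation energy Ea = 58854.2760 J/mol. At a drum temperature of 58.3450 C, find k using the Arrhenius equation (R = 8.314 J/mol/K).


T_K = T_C + 273.15 = 58.3450 + 273.15 = 331.4950 K
exponent = -Ea / (R * T_K) = -58854.2760 / (8.314 * 331.4950) = -21.3546
k = A * exp(exponent) = 128187.9030 * exp(-21.3546) = 6.8182e-05 1/s


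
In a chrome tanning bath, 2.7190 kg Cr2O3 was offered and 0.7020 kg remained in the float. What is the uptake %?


Formula: Uptake = (offered - residual) / offered * 100
Substituting: Uptake = (2.7190 - 0.7020) / 2.7190 * 100
Result: 74.1817 %


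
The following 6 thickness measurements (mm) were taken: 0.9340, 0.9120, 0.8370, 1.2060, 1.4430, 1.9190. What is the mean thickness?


Formula: Average = sum / n
Substituting: Average = 7.2510 / 6
Result: 1.2085 mm


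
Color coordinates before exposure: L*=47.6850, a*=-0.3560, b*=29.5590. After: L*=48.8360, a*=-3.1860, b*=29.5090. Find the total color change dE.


dL = 1.1510, da = -2.8300, db = -0.05
dE = sqrt(1.1510^2 + (-2.8300)^2 + (-0.05)^2) = 3.0555


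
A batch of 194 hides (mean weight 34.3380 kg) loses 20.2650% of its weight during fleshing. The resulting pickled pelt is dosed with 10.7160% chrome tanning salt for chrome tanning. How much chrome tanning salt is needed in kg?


Total_raw = N * avg_wt = 194 * 34.3380 = 6661.5720 kg
Substrate = Total_raw * (1 - loss/100) = 6661.5720 * (1 - 20.2650/100) = 5311.6044 kg
Chrome = Substrate * pct / 100 = 5311.6044 * 10.7160 / 100 = 569.1915 kg


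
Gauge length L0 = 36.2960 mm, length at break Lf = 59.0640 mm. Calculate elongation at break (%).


Formula: Elongation = (Lf - L0) / L0 * 100
Substituting: Elongation = (59.0640 - 36.2960) / 36.2960 * 100
Result: 62.7287 %


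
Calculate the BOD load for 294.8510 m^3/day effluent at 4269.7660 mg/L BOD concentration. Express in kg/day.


Formula: BOD_load = volume * conc / 1000
Substituting: BOD_load = 294.8510 * 4269.7660 / 1000
Result: 1258.9448 kg/day


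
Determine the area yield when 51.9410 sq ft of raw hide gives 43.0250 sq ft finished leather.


Formula: Yield = finished / raw * 100
Substituting: Yield = 43.0250 / 51.9410 * 100
Result: 82.8344 %


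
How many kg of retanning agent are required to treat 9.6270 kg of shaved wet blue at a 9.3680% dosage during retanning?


Formula: Retan = substrate * pct / 100
Substituting: Retan = 9.6270 * 9.3680 / 100
Result: 0.9019 kg


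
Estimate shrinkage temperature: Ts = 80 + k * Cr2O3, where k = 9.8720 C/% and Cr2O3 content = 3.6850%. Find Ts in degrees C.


Formula: Ts = 80 + k * Cr2O3
Substituting: Ts = 80 + 9.8720 * 3.6850
Result: 116.3783 C


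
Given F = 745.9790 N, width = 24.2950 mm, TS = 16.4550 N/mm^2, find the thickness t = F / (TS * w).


Formula: t = F / (TS * w)
Substituting: t = 745.9790 / (16.4550 * 24.2950)
Result: 1.8660 mm


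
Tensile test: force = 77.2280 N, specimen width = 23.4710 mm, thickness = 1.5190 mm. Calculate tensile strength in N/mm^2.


Formula: TS = force / (width * thickness)
Substituting: TS = 77.2280 / (23.4710 * 1.5190)
Result: 2.1661 N/mm^2


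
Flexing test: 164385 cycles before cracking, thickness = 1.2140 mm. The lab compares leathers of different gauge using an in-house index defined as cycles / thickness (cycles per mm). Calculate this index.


Formula: Index = cycles / thickness
Substituting: Index = 164385 / 1.2140
Result: 135407.7430 cycles/mm


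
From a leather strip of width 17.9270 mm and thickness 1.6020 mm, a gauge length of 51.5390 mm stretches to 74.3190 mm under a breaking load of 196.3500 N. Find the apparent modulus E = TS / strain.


TS = F / (w * t) = 196.3500 / (17.9270 * 1.6020) = 6.8369 N/mm^2
strain = (Lf - L0) / L0 = (74.3190 - 51.5390) / 51.5390 = 0.4420
E = TS / strain = 6.8369 / 0.4420 = 15.4683 N/mm^2


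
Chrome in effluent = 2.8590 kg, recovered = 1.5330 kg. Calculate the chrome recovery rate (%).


Formula: Recovery = recovered / input * 100
Substituting: Recovery = 1.5330 / 2.8590 * 100
Result: 53.6201 %


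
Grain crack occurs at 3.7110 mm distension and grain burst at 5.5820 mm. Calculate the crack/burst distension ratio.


Formula: Ratio = crack / burst
Substituting: Ratio = 3.7110 / 5.5820
Result: 0.6648


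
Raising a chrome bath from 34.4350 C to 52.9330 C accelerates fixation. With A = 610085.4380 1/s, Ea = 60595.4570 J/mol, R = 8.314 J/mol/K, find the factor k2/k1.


T1 = 34.4350 + 273.15 = 307.5850 K; T2 = 52.9330 + 273.15 = 326.0830 K
k1 = A * exp(-Ea/(R*T1)) = 610085.4380 * exp(-60595.4570/(8.314*307.5850)) = 3.1231e-05 1/s
k2 = A * exp(-Ea/(R*T2)) = 610085.4380 * exp(-60595.4570/(8.314*326.0830)) = 1.1977e-04 1/s
k2/k1 = 1.1977e-04 / 3.1231e-05 = 3.8351


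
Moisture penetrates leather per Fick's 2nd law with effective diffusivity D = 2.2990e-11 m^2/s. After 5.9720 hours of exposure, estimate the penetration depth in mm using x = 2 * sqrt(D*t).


t = 5.9720 hr * 3600 = 21499.2000 s
D * t = 2.2990e-11 * 21499.2000 = 4.9427e-07
x = 2 * sqrt(D*t) = 2 * sqrt(4.9427e-07) = 0.00140608 m = 1.4061 mm


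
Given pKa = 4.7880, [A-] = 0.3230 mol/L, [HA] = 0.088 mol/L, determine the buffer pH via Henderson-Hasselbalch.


ratio = [A-] / [HA] = 0.3230 / 0.088 = 3.6705
log10(ratio) = 0.5647
pH = pKa + log10(ratio) = 4.7880 + 0.5647 = 5.3527


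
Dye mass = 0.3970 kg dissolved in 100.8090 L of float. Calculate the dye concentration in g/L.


Formula: Conc = dye_mass(kg) / volume(L) * 1000
Substituting: Conc = 0.3970 / 100.8090 * 1000
Result: 3.9381 g/L


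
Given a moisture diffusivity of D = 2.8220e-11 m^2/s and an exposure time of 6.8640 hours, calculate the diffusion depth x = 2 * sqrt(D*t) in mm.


t = 6.8640 hr * 3600 = 24710.4000 s
D * t = 2.8220e-11 * 24710.4000 = 6.9733e-07
x = 2 * sqrt(D*t) = 2 * sqrt(6.9733e-07) = 0.00167012 m = 1.6701 mm


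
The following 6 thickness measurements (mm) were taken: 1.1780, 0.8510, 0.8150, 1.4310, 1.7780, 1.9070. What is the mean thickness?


Formula: Average = sum / n
Substituting: Average = 7.9600 / 6
Result: 1.3267 mm


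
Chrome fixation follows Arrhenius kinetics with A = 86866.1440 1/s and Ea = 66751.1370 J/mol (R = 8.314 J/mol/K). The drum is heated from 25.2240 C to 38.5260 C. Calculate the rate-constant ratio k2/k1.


T1 = 25.2240 + 273.15 = 298.3740 K; T2 = 38.5260 + 273.15 = 311.6760 K
k1 = A * exp(-Ea/(R*T1)) = 86866.1440 * exp(-66751.1370/(8.314*298.3740)) = 1.7893e-07 1/s
k2 = A * exp(-Ea/(R*T2)) = 86866.1440 * exp(-66751.1370/(8.314*311.6760)) = 5.6421e-07 1/s
k2/k1 = 5.6421e-07 / 1.7893e-07 = 3.1532


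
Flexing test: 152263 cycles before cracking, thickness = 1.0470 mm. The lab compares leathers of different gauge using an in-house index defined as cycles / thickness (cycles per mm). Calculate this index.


Formula: Index = cycles / thickness
Substituting: Index = 152263 / 1.0470
Result: 145427.8892 cycles/mm


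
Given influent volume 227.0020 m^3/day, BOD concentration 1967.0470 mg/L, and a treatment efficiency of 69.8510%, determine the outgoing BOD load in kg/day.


Load_in = volume * conc / 1000 = 227.0020 * 1967.0470 / 1000 = 446.5236 kg/day
Removed = Load_in * eff / 100 = 446.5236 * 69.8510 / 100 = 311.9012 kg/day
Load_out = Load_in - Removed = 446.5236 - 311.9012 = 134.6224 kg/day


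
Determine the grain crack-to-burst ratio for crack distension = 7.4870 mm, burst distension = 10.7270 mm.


Formula: Ratio = crack / burst
Substituting: Ratio = 7.4870 / 10.7270
Result: 0.6980


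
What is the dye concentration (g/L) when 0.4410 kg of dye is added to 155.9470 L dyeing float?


Formula: Conc = dye_mass(kg) / volume(L) * 1000
Substituting: Conc = 0.4410 / 155.9470 * 1000
Result: 2.8279 g/L


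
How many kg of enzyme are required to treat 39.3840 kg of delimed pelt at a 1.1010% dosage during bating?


Formula: Enzyme = substrate * pct / 100
Substituting: Enzyme = 39.3840 * 1.1010 / 100
Result: 0.4336 kg


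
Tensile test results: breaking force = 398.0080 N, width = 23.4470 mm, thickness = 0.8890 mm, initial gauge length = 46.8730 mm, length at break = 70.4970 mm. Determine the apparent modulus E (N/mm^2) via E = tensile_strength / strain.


TS = F / (w * t) = 398.0080 / (23.4470 * 0.8890) = 19.0943 N/mm^2
strain = (Lf - L0) / L0 = (70.4970 - 46.8730) / 46.8730 = 0.5040
E = TS / strain = 19.0943 / 0.5040 = 37.8854 N/mm^2


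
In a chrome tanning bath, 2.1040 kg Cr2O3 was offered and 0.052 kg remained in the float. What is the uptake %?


Formula: Uptake = (offered - residual) / offered * 100
Substituting: Uptake = (2.1040 - 0.052) / 2.1040 * 100
Result: 97.5285 %


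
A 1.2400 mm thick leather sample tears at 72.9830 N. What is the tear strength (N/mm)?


Formula: Tear strength = force / thickness
Substituting: Tear strength = 72.9830 / 1.2400
Result: 58.8573 N/mm


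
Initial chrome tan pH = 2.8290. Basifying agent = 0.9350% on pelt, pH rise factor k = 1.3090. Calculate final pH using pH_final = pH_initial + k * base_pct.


Formula: pH_final = pH_initial + k * base_pct
Substituting: pH_final = 2.8290 + 1.3090 * 0.9350
Result: 4.0529


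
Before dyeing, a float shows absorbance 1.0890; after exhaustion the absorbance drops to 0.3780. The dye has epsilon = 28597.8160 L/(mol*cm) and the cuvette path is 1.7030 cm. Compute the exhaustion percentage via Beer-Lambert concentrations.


c_initial = A_i / (epsilon * l) = 1.0890 / (28597.8160 * 1.7030) = 2.2360e-05 mol/L
c_final = A_f / (epsilon * l) = 0.3780 / (28597.8160 * 1.7030) = 7.7615e-06 mol/L
Exhaustion = (c_initial - c_final) / c_initial * 100 = (2.2360e-05 - 7.7615e-06) / 2.2360e-05 * 100 = 65.2893 %


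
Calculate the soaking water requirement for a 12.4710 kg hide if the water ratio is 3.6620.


Formula: Water = hide_weight * ratio
Substituting: Water = 12.4710 * 3.6620
Result: 45.6688 kg


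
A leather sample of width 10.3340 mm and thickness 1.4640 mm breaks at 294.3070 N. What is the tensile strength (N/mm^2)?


Formula: TS = force / (width * thickness)
Substituting: TS = 294.3070 / (10.3340 * 1.4640)
Result: 19.4532 N/mm^2


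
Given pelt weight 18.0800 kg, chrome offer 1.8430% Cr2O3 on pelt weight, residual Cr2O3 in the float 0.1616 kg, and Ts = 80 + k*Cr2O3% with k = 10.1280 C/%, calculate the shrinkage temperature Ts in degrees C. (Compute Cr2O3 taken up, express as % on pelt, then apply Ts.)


Offered = pelt * offer_pct / 100 = 18.0800 * 1.8430 / 100 = 0.3332 kg
Uptake = offered - residual = 0.3332 - 0.1616 = 0.1716 kg
Cr2O3% on pelt = uptake / pelt * 100 = 0.1716 / 18.0800 * 100 = 0.9492 %
Ts = 80 + k * Cr2O3% = 80 + 10.1280 * 0.9492 = 89.6134 C


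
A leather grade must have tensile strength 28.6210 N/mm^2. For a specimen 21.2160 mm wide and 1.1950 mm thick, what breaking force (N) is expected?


Formula: F = TS * w * t
Substituting: F = 28.6210 * 21.2160 * 1.1950
Result: 725.6316 N


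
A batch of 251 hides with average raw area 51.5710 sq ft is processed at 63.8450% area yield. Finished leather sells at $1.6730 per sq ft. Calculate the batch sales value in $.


Raw_total = N * avg_area = 251 * 51.5710 = 12944.3210 sq ft
Finished = Raw_total * yield / 100 = 12944.3210 * 63.8450 / 100 = 8264.3017 sq ft
Value = Finished * price = 8264.3017 * 1.6730 = 13826.1768 $


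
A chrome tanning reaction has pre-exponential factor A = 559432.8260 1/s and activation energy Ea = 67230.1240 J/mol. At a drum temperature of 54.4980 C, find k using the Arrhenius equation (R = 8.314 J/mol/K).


T_K = T_C + 273.15 = 54.4980 + 273.15 = 327.6480 K
exponent = -Ea / (R * T_K) = -67230.1240 / (8.314 * 327.6480) = -24.6801
k = A * exp(exponent) = 559432.8260 * exp(-24.6801) = 1.0699e-05 1/s


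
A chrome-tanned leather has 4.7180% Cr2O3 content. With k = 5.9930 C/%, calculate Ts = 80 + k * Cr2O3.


Formula: Ts = 80 + k * Cr2O3
Substituting: Ts = 80 + 5.9930 * 4.7180
Result: 108.2750 C


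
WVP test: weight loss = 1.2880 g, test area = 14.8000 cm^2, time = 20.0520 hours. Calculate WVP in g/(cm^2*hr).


Formula: WVP = loss / (area * time)
Substituting: WVP = 1.2880 / (14.8000 * 20.0520)
Result: 0.00434007 g/(cm^2*hr)


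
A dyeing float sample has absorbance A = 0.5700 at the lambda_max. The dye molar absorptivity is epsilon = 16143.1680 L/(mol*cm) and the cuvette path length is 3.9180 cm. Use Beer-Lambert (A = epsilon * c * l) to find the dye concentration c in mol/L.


Formula: c = A / (epsilon * l)
Substituting: c = 0.5700 / (16143.1680 * 3.9180)
Result: 9.0120e-06 mol/L


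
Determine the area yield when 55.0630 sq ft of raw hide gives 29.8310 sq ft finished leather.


Formula: Yield = finished / raw * 100
Substituting: Yield = 29.8310 / 55.0630 * 100
Result: 54.1761 %


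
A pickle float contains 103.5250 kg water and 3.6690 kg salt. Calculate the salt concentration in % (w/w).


Formula: Conc = salt / (water + salt) * 100
Substituting: Conc = 3.6690 / (103.5250 + 3.6690) * 100
Result: 3.4228 %


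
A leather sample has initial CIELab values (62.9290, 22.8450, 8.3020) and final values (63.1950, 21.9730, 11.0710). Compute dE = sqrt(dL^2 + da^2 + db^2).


dL = 0.2660, da = -0.8720, db = 2.7690
dE = sqrt(0.2660^2 + (-0.8720)^2 + 2.7690^2) = 2.9152


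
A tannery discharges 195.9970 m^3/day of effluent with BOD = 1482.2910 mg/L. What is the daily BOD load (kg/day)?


Formula: BOD_load = volume * conc / 1000
Substituting: BOD_load = 195.9970 * 1482.2910 / 1000
Result: 290.5246 kg/day


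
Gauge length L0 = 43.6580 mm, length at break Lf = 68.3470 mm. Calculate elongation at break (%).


Formula: Elongation = (Lf - L0) / L0 * 100
Substituting: Elongation = (68.3470 - 43.6580) / 43.6580 * 100
Result: 56.5509 %


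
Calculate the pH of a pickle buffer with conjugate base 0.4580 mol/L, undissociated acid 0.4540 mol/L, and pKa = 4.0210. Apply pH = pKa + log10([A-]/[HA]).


ratio = [A-] / [HA] = 0.4580 / 0.4540 = 1.0088
log10(ratio) = 0.00380963
pH = pKa + log10(ratio) = 4.0210 + 0.00380963 = 4.0248


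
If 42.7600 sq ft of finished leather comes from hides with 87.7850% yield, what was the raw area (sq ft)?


Formula: raw = finished * 100 / yield
Substituting: raw = 42.7600 * 100 / 87.7850
Result: 48.7099 sq ft


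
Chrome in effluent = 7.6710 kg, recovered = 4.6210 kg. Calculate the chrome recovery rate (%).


Formula: Recovery = recovered / input * 100
Substituting: Recovery = 4.6210 / 7.6710 * 100
Result: 60.2399 %


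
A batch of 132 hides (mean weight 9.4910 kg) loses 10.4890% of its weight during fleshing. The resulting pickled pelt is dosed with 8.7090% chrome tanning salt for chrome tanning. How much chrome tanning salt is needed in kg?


Total_raw = N * avg_wt = 132 * 9.4910 = 1252.8120 kg
Substrate = Total_raw * (1 - loss/100) = 1252.8120 * (1 - 10.4890/100) = 1121.4045 kg
Chrome = Substrate * pct / 100 = 1121.4045 * 8.7090 / 100 = 97.6631 kg


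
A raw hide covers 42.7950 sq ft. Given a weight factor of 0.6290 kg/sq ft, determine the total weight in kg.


Formula: Weight = area * weight_per_sqft
Substituting: Weight = 42.7950 * 0.6290
Result: 26.9181 kg


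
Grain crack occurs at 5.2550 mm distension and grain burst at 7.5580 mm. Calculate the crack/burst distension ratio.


Formula: Ratio = crack / burst
Substituting: Ratio = 5.2550 / 7.5580
Result: 0.6953


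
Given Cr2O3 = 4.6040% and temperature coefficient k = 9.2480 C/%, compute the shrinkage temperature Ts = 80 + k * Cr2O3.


Formula: Ts = 80 + k * Cr2O3
Substituting: Ts = 80 + 9.2480 * 4.6040
Result: 122.5778 C


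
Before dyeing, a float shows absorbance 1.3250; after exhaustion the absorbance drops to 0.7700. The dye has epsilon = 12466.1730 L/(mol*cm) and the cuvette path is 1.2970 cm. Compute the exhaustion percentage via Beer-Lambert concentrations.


c_initial = A_i / (epsilon * l) = 1.3250 / (12466.1730 * 1.2970) = 8.1949e-05 mol/L
c_final = A_f / (epsilon * l) = 0.7700 / (12466.1730 * 1.2970) = 4.7623e-05 mol/L
Exhaustion = (c_initial - c_final) / c_initial * 100 = (8.1949e-05 - 4.7623e-05) / 8.1949e-05 * 100 = 41.8868 %


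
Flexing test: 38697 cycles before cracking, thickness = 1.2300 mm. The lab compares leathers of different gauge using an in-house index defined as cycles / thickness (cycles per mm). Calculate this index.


Formula: Index = cycles / thickness
Substituting: Index = 38697 / 1.2300
Result: 31460.9756 cycles/mm


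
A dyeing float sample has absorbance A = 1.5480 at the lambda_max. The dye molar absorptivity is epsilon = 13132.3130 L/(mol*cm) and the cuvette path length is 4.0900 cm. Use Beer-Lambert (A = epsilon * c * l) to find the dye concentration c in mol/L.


Formula: c = A / (epsilon * l)
Substituting: c = 1.5480 / (13132.3130 * 4.0900)
Result: 2.8821e-05 mol/L


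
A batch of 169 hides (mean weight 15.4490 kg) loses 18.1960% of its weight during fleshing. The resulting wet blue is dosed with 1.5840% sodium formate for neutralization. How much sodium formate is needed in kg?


Total_raw = N * avg_wt = 169 * 15.4490 = 2610.8810 kg
Substrate = Total_raw * (1 - loss/100) = 2610.8810 * (1 - 18.1960/100) = 2135.8051 kg
Neutralizer = Substrate * pct / 100 = 2135.8051 * 1.5840 / 100 = 33.8312 kg


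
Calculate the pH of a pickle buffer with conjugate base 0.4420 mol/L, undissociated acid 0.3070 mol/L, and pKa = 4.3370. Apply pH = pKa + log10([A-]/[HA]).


ratio = [A-] / [HA] = 0.4420 / 0.3070 = 1.4397
log10(ratio) = 0.1583
pH = pKa + log10(ratio) = 4.3370 + 0.1583 = 4.4953


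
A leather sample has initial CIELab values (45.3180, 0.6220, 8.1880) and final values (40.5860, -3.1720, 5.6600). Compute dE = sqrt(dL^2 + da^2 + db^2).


dL = -4.7320, da = -3.7940, db = -2.5280
dE = sqrt((-4.7320)^2 + (-3.7940)^2 + (-2.5280)^2) = 6.5709


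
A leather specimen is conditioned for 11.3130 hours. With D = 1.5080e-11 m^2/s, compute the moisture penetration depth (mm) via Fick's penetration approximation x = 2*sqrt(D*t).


t = 11.3130 hr * 3600 = 40726.8000 s
D * t = 1.5080e-11 * 40726.8000 = 6.1416e-07
x = 2 * sqrt(D*t) = 2 * sqrt(6.1416e-07) = 0.00156737 m = 1.5674 mm


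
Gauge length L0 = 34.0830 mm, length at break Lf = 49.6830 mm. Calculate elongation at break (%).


Formula: Elongation = (Lf - L0) / L0 * 100
Substituting: Elongation = (49.6830 - 34.0830) / 34.0830 * 100
Result: 45.7706 %


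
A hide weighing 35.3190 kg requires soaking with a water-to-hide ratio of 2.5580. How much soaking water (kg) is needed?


Formula: Water = hide_weight * ratio
Substituting: Water = 35.3190 * 2.5580
Result: 90.3460 kg


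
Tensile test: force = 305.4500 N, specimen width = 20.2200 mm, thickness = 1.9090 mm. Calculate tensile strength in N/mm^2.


Formula: TS = force / (width * thickness)
Substituting: TS = 305.4500 / (20.2200 * 1.9090)
Result: 7.9132 N/mm^2


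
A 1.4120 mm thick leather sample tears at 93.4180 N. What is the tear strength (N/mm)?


Formula: Tear strength = force / thickness
Substituting: Tear strength = 93.4180 / 1.4120
Result: 66.1601 N/mm


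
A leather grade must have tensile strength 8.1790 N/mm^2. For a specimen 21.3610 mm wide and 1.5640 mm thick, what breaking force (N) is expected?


Formula: F = TS * w * t
Substituting: F = 8.1790 * 21.3610 * 1.5640
Result: 273.2490 N


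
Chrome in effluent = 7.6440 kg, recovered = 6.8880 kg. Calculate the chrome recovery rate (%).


Formula: Recovery = recovered / input * 100
Substituting: Recovery = 6.8880 / 7.6440 * 100
Result: 90.1099 %


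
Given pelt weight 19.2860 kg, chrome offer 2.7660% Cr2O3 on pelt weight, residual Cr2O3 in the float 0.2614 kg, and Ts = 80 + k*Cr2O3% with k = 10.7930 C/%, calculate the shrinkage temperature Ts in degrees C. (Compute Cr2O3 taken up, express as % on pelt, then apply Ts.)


Offered = pelt * offer_pct / 100 = 19.2860 * 2.7660 / 100 = 0.5335 kg
Uptake = offered - residual = 0.5335 - 0.2614 = 0.2721 kg
Cr2O3% on pelt = uptake / pelt * 100 = 0.2721 / 19.2860 * 100 = 1.4106 %
Ts = 80 + k * Cr2O3% = 80 + 10.7930 * 1.4106 = 95.2247 C


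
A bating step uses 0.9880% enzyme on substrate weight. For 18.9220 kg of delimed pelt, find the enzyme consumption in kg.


Formula: Enzyme = substrate * pct / 100
Substituting: Enzyme = 18.9220 * 0.9880 / 100
Result: 0.1869 kg


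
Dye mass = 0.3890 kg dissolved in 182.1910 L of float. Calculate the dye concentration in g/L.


Formula: Conc = dye_mass(kg) / volume(L) * 1000
Substituting: Conc = 0.3890 / 182.1910 * 1000
Result: 2.1351 g/L


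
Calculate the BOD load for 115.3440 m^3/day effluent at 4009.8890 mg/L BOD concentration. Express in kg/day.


Formula: BOD_load = volume * conc / 1000
Substituting: BOD_load = 115.3440 * 4009.8890 / 1000
Result: 462.5166 kg/day


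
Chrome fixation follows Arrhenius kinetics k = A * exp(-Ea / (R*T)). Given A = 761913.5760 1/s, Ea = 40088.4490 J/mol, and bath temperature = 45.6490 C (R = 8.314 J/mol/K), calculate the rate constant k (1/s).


T_K = T_C + 273.15 = 45.6490 + 273.15 = 318.7990 K
exponent = -Ea / (R * T_K) = -40088.4490 / (8.314 * 318.7990) = -15.1249
k = A * exp(exponent) = 761913.5760 * exp(-15.1249) = 0.2057 1/s


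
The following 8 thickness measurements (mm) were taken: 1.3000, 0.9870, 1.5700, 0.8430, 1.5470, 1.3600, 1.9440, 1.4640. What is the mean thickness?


Formula: Average = sum / n
Substituting: Average = 11.0150 / 8
Result: 1.3769 mm


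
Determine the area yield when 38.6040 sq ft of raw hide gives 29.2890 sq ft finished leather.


Formula: Yield = finished / raw * 100
Substituting: Yield = 29.2890 / 38.6040 * 100
Result: 75.8704 %


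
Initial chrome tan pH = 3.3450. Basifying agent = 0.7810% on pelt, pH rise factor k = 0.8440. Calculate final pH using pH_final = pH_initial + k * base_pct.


Formula: pH_final = pH_initial + k * base_pct
Substituting: pH_final = 3.3450 + 0.8440 * 0.7810
Result: 4.0042


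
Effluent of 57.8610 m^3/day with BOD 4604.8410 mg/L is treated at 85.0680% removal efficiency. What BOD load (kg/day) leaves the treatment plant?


Load_in = volume * conc / 1000 = 57.8610 * 4604.8410 / 1000 = 266.4407 kg/day
Removed = Load_in * eff / 100 = 266.4407 * 85.0680 / 100 = 226.6558 kg/day
Load_out = Load_in - Removed = 266.4407 - 226.6558 = 39.7849 kg/day


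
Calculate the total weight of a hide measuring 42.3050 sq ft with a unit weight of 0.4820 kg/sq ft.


Formula: Weight = area * weight_per_sqft
Substituting: Weight = 42.3050 * 0.4820
Result: 20.3910 kg


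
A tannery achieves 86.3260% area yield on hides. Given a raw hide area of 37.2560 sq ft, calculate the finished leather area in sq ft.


Formula: finished = raw * yield / 100
Substituting: finished = 37.2560 * 86.3260 / 100
Result: 32.1616 sq ft
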